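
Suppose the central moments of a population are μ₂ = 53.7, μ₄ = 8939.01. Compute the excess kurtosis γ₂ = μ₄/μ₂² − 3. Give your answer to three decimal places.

μ₂² = 53.7² = 2883.69000
μ₄/μ₂² = 8939.01 / 2883.69000 = 3.09985
γ₂ = 3.09985 − 3 ≈ 0.100

0.100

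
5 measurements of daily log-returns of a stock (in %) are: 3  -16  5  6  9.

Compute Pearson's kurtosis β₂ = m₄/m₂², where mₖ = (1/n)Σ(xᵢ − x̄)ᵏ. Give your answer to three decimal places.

x̄ = 1.4000
Σ(xᵢ − x̄)² = 397.2000 ⇒ m₂ = 79.44000
Σ(xᵢ − x̄)⁴ = 95622.0960 ⇒ m₄ = 19124.41920
m₂² = 6310.71360
β₂ = m₄/m₂² = 19124.41920 / 6310.71360 ≈ 3.030

3.030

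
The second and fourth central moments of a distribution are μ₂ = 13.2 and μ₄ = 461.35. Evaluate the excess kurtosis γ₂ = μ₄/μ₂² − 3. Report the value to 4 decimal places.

μ₂² = 13.2² = 174.24000
μ₄/μ₂² = 461.35 / 174.24000 = 2.64778
γ₂ = 2.64778 − 3 ≈ -0.3522

-0.3522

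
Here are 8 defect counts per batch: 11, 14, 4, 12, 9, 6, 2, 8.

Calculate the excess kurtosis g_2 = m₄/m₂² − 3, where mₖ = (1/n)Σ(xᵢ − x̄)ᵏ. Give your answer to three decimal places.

-1.131

x̄ = 8.2500
Σ(xᵢ − x̄)² = 117.5000 ⇒ m₂ = 14.68750
Σ(xᵢ − x̄)⁴ = 3226.1563 ⇒ m₄ = 403.26953
m₂² = 215.72266
g_2 = m₄/m₂² − 3 = 1.86939 − 3 ≈ -1.131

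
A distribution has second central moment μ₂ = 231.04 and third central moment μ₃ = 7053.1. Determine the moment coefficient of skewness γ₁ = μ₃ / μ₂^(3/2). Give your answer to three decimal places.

σ = √μ₂ = √231.04 = 15.20000
σ³ = μ₂^(3/2) = 3511.80800
γ₁ = μ₃/σ³ = 7053.1 / 3511.80800 ≈ 2.008

2.008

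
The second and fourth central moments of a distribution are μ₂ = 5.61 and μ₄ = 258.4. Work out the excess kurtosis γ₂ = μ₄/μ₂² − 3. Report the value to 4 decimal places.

μ₂² = 5.61² = 31.47210
μ₄/μ₂² = 258.4 / 31.47210 = 8.21045
γ₂ = 8.21045 − 3 ≈ 5.2104

5.2104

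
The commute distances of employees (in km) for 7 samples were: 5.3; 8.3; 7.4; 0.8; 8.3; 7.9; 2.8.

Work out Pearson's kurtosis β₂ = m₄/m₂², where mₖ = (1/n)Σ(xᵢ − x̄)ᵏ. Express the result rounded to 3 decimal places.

1.996

x̄ = 5.8286
Σ(xᵢ − x̄)² = 53.7143 ⇒ m₂ = 7.67347
Σ(xᵢ − x̄)⁴ = 822.7401 ⇒ m₄ = 117.53430
m₂² = 58.88213
β₂ = m₄/m₂² = 117.53430 / 58.88213 ≈ 1.996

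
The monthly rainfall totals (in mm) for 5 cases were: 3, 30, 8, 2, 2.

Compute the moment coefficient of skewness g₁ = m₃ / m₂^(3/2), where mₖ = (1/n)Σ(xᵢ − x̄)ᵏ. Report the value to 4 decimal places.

x̄ = (3 + 30 + 8 + 2 + 2) / 5 = 9.0000
deviations (xᵢ − x̄): -6.0000, 21.0000, -1.0000, -7.0000, -7.0000
Σ(xᵢ − x̄)² = 576.0000 ⇒ m₂ = 576.0000/5 = 115.20000
Σ(xᵢ − x̄)³ = 8358.0000 ⇒ m₃ = 8358.0000/5 = 1671.60000
m₂^(3/2) = 115.20000^(1.5) = 1236.45615
g₁ = m₃ / m₂^(3/2) = 1671.60000 / 1236.45615 ≈ 1.3519

1.3519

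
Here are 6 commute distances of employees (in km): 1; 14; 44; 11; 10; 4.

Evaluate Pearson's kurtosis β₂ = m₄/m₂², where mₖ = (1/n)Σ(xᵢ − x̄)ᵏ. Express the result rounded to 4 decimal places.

3.5727

x̄ = 14.0000
Σ(xᵢ − x̄)² = 1194.0000 ⇒ m₂ = 199.00000
Σ(xᵢ − x̄)⁴ = 848898.0000 ⇒ m₄ = 141483.00000
m₂² = 39601.00000
β₂ = m₄/m₂² = 141483.00000 / 39601.00000 ≈ 3.5727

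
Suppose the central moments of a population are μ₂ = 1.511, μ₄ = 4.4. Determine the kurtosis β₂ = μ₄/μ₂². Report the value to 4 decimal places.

1.9272

μ₂² = 1.511² = 2.28312
μ₄/μ₂² = 4.4 / 2.28312 = 1.92719
β₂ ≈ 1.9272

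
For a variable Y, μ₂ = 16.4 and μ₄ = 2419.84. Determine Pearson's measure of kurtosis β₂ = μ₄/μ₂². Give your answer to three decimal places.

μ₂² = 16.4² = 268.96000
μ₄/μ₂² = 2419.84 / 268.96000 = 8.99703
β₂ ≈ 8.997

8.997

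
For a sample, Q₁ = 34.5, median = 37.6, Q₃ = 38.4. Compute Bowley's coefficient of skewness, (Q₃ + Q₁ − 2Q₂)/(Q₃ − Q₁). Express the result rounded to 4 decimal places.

numerator: Q₃ + Q₁ − 2Q₂ = 38.4 + 34.5 − 2×37.6 = -2.3000
denominator: Q₃ − Q₁ = 38.4 − 34.5 = 3.9000
Bowley skewness = -2.3000 / 3.9000 ≈ -0.5897

-0.5897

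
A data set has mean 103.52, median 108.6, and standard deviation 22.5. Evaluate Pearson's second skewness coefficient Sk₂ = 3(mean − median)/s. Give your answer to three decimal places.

Sk₂ = 3(103.52 − 108.6) / 22.5 = 3 × -5.0800 / 22.5
    = -15.2400 / 22.5 ≈ -0.677

-0.677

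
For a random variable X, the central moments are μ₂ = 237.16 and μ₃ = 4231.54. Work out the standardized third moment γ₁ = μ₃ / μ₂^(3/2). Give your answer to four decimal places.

1.1586

σ = √μ₂ = √237.16 = 15.40000
σ³ = μ₂^(3/2) = 3652.26400
γ₁ = μ₃/σ³ = 4231.54 / 3652.26400 ≈ 1.1586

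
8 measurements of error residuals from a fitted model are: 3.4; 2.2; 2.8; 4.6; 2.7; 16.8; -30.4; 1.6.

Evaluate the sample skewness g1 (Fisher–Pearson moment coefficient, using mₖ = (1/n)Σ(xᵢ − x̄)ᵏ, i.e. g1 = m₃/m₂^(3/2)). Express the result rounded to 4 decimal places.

-1.5753

x̄ = (3.4 + 2.2 + 2.8 + 4.6 + 2.7 + 16.8 - 30.4 + 1.6) / 8 = 0.4625
deviations (xᵢ − x̄): 2.9375, 1.7375, 2.3375, 4.1375, 2.2375, 16.3375, -30.8625, 1.1375
Σ(xᵢ − x̄)² = 1259.9387 ⇒ m₂ = 1259.9387/8 = 157.49234
Σ(xᵢ − x̄)³ = -24908.7695 ⇒ m₃ = -24908.7695/8 = -3113.59618
m₂^(3/2) = 157.49234^(1.5) = 1976.46519
g1 = m₃ / m₂^(3/2) = -3113.59618 / 1976.46519 ≈ -1.5753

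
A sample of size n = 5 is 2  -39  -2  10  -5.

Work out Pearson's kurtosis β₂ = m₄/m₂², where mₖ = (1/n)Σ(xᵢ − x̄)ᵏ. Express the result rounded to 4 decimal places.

2.8682

x̄ = -6.8000
Σ(xᵢ − x̄)² = 1422.8000 ⇒ m₂ = 284.56000
Σ(xᵢ − x̄)⁴ = 1161234.8960 ⇒ m₄ = 232246.97920
m₂² = 80974.39360
β₂ = m₄/m₂² = 232246.97920 / 80974.39360 ≈ 2.8682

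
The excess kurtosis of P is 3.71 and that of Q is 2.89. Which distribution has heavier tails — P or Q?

P

Higher excess kurtosis ⇒ heavier tails relative to the normal distribution.
3.71 vs 2.89: the larger is 3.71, so P has heavier tails.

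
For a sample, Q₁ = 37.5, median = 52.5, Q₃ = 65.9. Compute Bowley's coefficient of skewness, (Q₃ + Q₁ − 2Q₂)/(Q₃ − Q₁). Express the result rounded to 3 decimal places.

-0.056

numerator: Q₃ + Q₁ − 2Q₂ = 65.9 + 37.5 − 2×52.5 = -1.6000
denominator: Q₃ − Q₁ = 65.9 − 37.5 = 28.4000
Bowley skewness = -1.6000 / 28.4000 ≈ -0.056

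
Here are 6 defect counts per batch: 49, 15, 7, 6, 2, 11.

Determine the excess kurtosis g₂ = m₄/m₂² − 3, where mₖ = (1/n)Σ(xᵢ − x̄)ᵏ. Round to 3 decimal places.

0.738

x̄ = 15.0000
Σ(xᵢ − x̄)² = 1486.0000 ⇒ m₂ = 247.66667
Σ(xᵢ − x̄)⁴ = 1375810.0000 ⇒ m₄ = 229301.66667
m₂² = 61338.77778
g₂ = m₄/m₂² − 3 = 3.73828 − 3 ≈ 0.738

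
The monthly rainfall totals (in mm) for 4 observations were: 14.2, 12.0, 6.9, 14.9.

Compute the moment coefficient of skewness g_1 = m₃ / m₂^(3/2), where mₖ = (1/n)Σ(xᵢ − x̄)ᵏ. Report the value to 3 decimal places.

x̄ = (14.2 + 12.0 + 6.9 + 14.9) / 4 = 12.0000
deviations (xᵢ − x̄): 2.2000, 0.0000, -5.1000, 2.9000
Σ(xᵢ − x̄)² = 39.2600 ⇒ m₂ = 39.2600/4 = 9.81500
Σ(xᵢ − x̄)³ = -97.6140 ⇒ m₃ = -97.6140/4 = -24.40350
m₂^(3/2) = 9.81500^(1.5) = 30.74932
g_1 = m₃ / m₂^(3/2) = -24.40350 / 30.74932 ≈ -0.794

-0.794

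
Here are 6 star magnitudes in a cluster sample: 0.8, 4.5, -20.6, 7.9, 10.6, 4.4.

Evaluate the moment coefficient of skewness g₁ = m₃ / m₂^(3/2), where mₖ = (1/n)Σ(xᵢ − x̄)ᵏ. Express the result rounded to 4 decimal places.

-1.4393

x̄ = (0.8 + 4.5 - 20.6 + 7.9 + 10.6 + 4.4) / 6 = 1.2667
deviations (xᵢ − x̄): -0.4667, 3.2333, -21.8667, 6.6333, 9.3333, 3.1333
Σ(xᵢ − x̄)² = 629.7533 ⇒ m₂ = 629.7533/6 = 104.95889
Σ(xᵢ − x̄)³ = -9286.1964 ⇒ m₃ = -9286.1964/6 = -1547.69941
m₂^(3/2) = 104.95889^(1.5) = 1075.29800
g₁ = m₃ / m₂^(3/2) = -1547.69941 / 1075.29800 ≈ -1.4393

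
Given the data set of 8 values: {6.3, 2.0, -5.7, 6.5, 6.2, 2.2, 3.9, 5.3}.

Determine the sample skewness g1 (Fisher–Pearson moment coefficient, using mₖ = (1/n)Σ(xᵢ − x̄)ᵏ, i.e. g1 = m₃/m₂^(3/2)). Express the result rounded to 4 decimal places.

-1.4807

x̄ = (6.3 + 2.0 - 5.7 + 6.5 + 6.2 + 2.2 + 3.9 + 5.3) / 8 = 3.3375
deviations (xᵢ − x̄): 2.9625, -1.3375, -9.0375, 3.1625, 2.8625, -1.1375, 0.5625, 1.9625
Σ(xᵢ − x̄)² = 115.8988 ⇒ m₂ = 115.8988/8 = 14.48734
Σ(xᵢ − x̄)³ = -653.1940 ⇒ m₃ = -653.1940/8 = -81.64925
m₂^(3/2) = 14.48734^(1.5) = 55.14208
g1 = m₃ / m₂^(3/2) = -81.64925 / 55.14208 ≈ -1.4807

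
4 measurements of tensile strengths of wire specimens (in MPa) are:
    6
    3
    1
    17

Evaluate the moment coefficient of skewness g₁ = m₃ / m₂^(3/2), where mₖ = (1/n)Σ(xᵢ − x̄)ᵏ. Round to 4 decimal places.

0.8831

x̄ = (6 + 3 + 1 + 17) / 4 = 6.7500
deviations (xᵢ − x̄): -0.7500, -3.7500, -5.7500, 10.2500
Σ(xᵢ − x̄)² = 152.7500 ⇒ m₂ = 152.7500/4 = 38.18750
Σ(xᵢ − x̄)³ = 833.6250 ⇒ m₃ = 833.6250/4 = 208.40625
m₂^(3/2) = 38.18750^(1.5) = 235.98361
g₁ = m₃ / m₂^(3/2) = 208.40625 / 235.98361 ≈ 0.8831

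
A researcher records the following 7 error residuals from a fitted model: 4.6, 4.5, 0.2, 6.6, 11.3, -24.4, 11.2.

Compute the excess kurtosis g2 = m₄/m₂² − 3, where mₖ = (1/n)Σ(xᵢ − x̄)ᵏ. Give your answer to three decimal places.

x̄ = 2.0000
Σ(xᵢ − x̄)² = 905.5000 ⇒ m₂ = 129.35714
Σ(xᵢ − x̄)⁴ = 500940.6946 ⇒ m₄ = 71562.95637
m₂² = 16733.27041
g2 = m₄/m₂² − 3 = 4.27669 − 3 ≈ 1.277

1.277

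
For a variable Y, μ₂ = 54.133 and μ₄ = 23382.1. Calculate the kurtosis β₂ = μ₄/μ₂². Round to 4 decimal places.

7.9792

μ₂² = 54.133² = 2930.38169
μ₄/μ₂² = 23382.1 / 2930.38169 = 7.97920
β₂ ≈ 7.9792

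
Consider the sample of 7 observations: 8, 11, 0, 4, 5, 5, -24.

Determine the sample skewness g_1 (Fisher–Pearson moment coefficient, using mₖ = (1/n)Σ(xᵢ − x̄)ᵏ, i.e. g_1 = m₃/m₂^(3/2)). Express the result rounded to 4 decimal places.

x̄ = (8 + 11 + 0 + 4 + 5 + 5 - 24) / 7 = 1.2857
deviations (xᵢ − x̄): 6.7143, 9.7143, -1.2857, 2.7143, 3.7143, 3.7143, -25.2857
Σ(xᵢ − x̄)² = 815.4286 ⇒ m₂ = 815.4286/7 = 116.48980
Σ(xᵢ − x̄)³ = -14827.1020 ⇒ m₃ = -14827.1020/7 = -2118.15743
m₂^(3/2) = 116.48980^(1.5) = 1257.27948
g_1 = m₃ / m₂^(3/2) = -2118.15743 / 1257.27948 ≈ -1.6847

-1.6847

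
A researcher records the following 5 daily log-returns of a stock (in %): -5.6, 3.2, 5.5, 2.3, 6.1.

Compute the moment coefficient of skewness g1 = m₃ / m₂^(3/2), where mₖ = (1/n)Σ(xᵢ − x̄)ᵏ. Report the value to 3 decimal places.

x̄ = (-5.6 + 3.2 + 5.5 + 2.3 + 6.1) / 5 = 2.3000
deviations (xᵢ − x̄): -7.9000, 0.9000, 3.2000, 0.0000, 3.8000
Σ(xᵢ − x̄)² = 87.9000 ⇒ m₂ = 87.9000/5 = 17.58000
Σ(xᵢ − x̄)³ = -404.6700 ⇒ m₃ = -404.6700/5 = -80.93400
m₂^(3/2) = 17.58000^(1.5) = 73.71032
g1 = m₃ / m₂^(3/2) = -80.93400 / 73.71032 ≈ -1.098

-1.098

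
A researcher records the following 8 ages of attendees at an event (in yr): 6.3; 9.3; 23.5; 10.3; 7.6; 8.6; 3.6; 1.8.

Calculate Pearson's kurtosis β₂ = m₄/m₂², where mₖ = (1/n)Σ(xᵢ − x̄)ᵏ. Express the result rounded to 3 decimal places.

4.296

x̄ = 8.8750
Σ(xᵢ − x̄)² = 302.3150 ⇒ m₂ = 37.78938
Σ(xᵢ − x̄)⁴ = 49079.8001 ⇒ m₄ = 6134.97501
m₂² = 1428.03686
β₂ = m₄/m₂² = 6134.97501 / 1428.03686 ≈ 4.296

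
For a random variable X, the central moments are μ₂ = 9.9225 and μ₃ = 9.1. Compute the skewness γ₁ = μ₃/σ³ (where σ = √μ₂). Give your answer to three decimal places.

0.291

σ = √μ₂ = √9.9225 = 3.15000
σ³ = μ₂^(3/2) = 31.25587
γ₁ = μ₃/σ³ = 9.1 / 31.25587 ≈ 0.291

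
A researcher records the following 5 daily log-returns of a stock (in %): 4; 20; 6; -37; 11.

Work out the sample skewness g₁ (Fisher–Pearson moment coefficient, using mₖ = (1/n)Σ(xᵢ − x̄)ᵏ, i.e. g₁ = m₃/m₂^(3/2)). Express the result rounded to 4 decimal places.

x̄ = (4 + 20 + 6 - 37 + 11) / 5 = 0.8000
deviations (xᵢ − x̄): 3.2000, 19.2000, 5.2000, -37.8000, 10.2000
Σ(xᵢ − x̄)² = 1938.8000 ⇒ m₂ = 1938.8000/5 = 387.76000
Σ(xᵢ − x̄)³ = -45697.6800 ⇒ m₃ = -45697.6800/5 = -9139.53600
m₂^(3/2) = 387.76000^(1.5) = 7635.62357
g₁ = m₃ / m₂^(3/2) = -9139.53600 / 7635.62357 ≈ -1.1970

-1.1970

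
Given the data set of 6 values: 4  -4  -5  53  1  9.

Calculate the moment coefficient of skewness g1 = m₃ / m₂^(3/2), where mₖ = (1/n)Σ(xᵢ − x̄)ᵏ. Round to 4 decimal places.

1.5714

x̄ = (4 - 4 - 5 + 53 + 1 + 9) / 6 = 9.6667
deviations (xᵢ − x̄): -5.6667, -13.6667, -14.6667, 43.3333, -8.6667, -0.6667
Σ(xᵢ − x̄)² = 2387.3333 ⇒ m₂ = 2387.3333/6 = 397.88889
Σ(xᵢ − x̄)³ = 74829.5556 ⇒ m₃ = 74829.5556/6 = 12471.59259
m₂^(3/2) = 397.88889^(1.5) = 7936.75031
g1 = m₃ / m₂^(3/2) = 12471.59259 / 7936.75031 ≈ 1.5714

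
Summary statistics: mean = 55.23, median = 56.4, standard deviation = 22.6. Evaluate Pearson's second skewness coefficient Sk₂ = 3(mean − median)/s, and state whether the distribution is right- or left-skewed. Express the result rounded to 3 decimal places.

Sk₂ = 3(55.23 − 56.4) / 22.6 = 3 × -1.1700 / 22.6
    = -3.5100 / 22.6 ≈ -0.155
Sk₂ < 0 ⇒ mean < median ⇒ left-skewed (negative skew).

-0.155, left-skewed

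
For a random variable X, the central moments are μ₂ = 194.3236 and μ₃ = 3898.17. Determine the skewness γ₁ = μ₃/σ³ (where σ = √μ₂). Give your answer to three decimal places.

1.439

σ = √μ₂ = √194.3236 = 13.94000
σ³ = μ₂^(3/2) = 2708.87098
γ₁ = μ₃/σ³ = 3898.17 / 2708.87098 ≈ 1.439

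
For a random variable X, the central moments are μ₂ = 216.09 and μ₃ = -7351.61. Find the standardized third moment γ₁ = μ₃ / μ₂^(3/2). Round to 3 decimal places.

σ = √μ₂ = √216.09 = 14.70000
σ³ = μ₂^(3/2) = 3176.52300
γ₁ = μ₃/σ³ = -7351.61 / 3176.52300 ≈ -2.314

-2.314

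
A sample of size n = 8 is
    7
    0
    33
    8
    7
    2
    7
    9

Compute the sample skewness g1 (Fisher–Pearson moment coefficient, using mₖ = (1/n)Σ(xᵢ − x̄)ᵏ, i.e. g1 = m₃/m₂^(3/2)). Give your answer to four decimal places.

x̄ = (7 + 0 + 33 + 8 + 7 + 2 + 7 + 9) / 8 = 9.1250
deviations (xᵢ − x̄): -2.1250, -9.1250, 23.8750, -1.1250, -2.1250, -7.1250, -2.1250, -0.1250
Σ(xᵢ − x̄)² = 718.8750 ⇒ m₂ = 718.8750/8 = 89.85938
Σ(xᵢ − x̄)³ = 12457.4063 ⇒ m₃ = 12457.4063/8 = 1557.17578
m₂^(3/2) = 89.85938^(1.5) = 851.81462
g1 = m₃ / m₂^(3/2) = 1557.17578 / 851.81462 ≈ 1.8281

1.8281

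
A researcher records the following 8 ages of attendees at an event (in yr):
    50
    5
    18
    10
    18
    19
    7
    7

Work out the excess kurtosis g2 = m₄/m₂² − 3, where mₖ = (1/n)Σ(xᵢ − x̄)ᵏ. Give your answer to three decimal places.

1.561

x̄ = 16.7500
Σ(xᵢ − x̄)² = 1487.5000 ⇒ m₂ = 185.93750
Σ(xᵢ − x̄)⁴ = 1261509.9063 ⇒ m₄ = 157688.73828
m₂² = 34572.75391
g2 = m₄/m₂² − 3 = 4.56107 − 3 ≈ 1.561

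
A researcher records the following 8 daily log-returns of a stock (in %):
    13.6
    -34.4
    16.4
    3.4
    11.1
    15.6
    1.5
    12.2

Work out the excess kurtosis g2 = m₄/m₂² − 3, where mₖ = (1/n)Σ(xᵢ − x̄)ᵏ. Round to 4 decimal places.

2.0006

x̄ = 4.9250
Σ(xᵢ − x̄)² = 1972.4550 ⇒ m₂ = 246.55687
Σ(xᵢ − x̄)⁴ = 2431910.8463 ⇒ m₄ = 303988.85579
m₂² = 60790.29261
g2 = m₄/m₂² − 3 = 5.00062 − 3 ≈ 2.0006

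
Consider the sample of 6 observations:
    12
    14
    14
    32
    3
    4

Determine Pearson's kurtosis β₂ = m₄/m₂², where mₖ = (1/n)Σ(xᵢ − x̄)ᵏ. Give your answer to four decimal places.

2.9016

x̄ = 13.1667
Σ(xᵢ − x̄)² = 544.8333 ⇒ m₂ = 90.80556
Σ(xᵢ − x̄)⁴ = 143555.1528 ⇒ m₄ = 23925.85880
m₂² = 8245.64892
β₂ = m₄/m₂² = 23925.85880 / 8245.64892 ≈ 2.9016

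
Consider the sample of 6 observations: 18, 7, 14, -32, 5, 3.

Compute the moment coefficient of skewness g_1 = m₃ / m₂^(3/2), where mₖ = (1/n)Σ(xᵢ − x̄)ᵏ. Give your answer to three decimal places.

x̄ = (18 + 7 + 14 - 32 + 5 + 3) / 6 = 2.5000
deviations (xᵢ − x̄): 15.5000, 4.5000, 11.5000, -34.5000, 2.5000, 0.5000
Σ(xᵢ − x̄)² = 1589.5000 ⇒ m₂ = 1589.5000/6 = 264.91667
Σ(xᵢ − x̄)³ = -35712.0000 ⇒ m₃ = -35712.0000/6 = -5952.00000
m₂^(3/2) = 264.91667^(1.5) = 4311.85277
g_1 = m₃ / m₂^(3/2) = -5952.00000 / 4311.85277 ≈ -1.380

-1.380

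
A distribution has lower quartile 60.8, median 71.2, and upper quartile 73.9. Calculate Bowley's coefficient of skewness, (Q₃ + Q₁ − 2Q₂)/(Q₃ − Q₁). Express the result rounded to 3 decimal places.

numerator: Q₃ + Q₁ − 2Q₂ = 73.9 + 60.8 − 2×71.2 = -7.7000
denominator: Q₃ − Q₁ = 73.9 − 60.8 = 13.1000
Bowley skewness = -7.7000 / 13.1000 ≈ -0.588

-0.588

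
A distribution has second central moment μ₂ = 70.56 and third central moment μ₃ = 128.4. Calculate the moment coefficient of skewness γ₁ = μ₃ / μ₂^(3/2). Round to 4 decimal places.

0.2166

σ = √μ₂ = √70.56 = 8.40000
σ³ = μ₂^(3/2) = 592.70400
γ₁ = μ₃/σ³ = 128.4 / 592.70400 ≈ 0.2166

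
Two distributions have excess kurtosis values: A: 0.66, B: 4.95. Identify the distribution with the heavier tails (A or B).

Higher excess kurtosis ⇒ heavier tails relative to the normal distribution.
0.66 vs 4.95: the larger is 4.95, so B has heavier tails.

B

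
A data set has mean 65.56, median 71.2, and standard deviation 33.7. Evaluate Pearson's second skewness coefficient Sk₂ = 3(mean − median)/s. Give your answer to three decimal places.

-0.502

Sk₂ = 3(65.56 − 71.2) / 33.7 = 3 × -5.6400 / 33.7
    = -16.9200 / 33.7 ≈ -0.502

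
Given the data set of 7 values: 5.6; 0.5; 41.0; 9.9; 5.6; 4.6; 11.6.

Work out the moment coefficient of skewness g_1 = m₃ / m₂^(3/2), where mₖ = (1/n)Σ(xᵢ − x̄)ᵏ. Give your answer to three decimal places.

x̄ = (5.6 + 0.5 + 41.0 + 9.9 + 5.6 + 4.6 + 11.6) / 7 = 11.2571
deviations (xᵢ − x̄): -5.6571, -10.7571, 29.7429, -1.3571, -5.6571, -6.6571, 0.3429
Σ(xᵢ − x̄)² = 1110.6371 ⇒ m₂ = 1110.6371/7 = 158.66245
Σ(xᵢ − x̄)³ = 24407.2918 ⇒ m₃ = 24407.2918/7 = 3486.75597
m₂^(3/2) = 158.66245^(1.5) = 1998.53257
g_1 = m₃ / m₂^(3/2) = 3486.75597 / 1998.53257 ≈ 1.745

1.745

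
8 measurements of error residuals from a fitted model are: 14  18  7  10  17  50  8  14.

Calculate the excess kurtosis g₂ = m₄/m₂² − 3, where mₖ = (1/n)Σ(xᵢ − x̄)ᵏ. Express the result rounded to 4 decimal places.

2.2400

x̄ = 17.2500
Σ(xᵢ − x̄)² = 1337.5000 ⇒ m₂ = 167.18750
Σ(xᵢ − x̄)⁴ = 1171735.6563 ⇒ m₄ = 146466.95703
m₂² = 27951.66016
g₂ = m₄/m₂² − 3 = 5.24001 − 3 ≈ 2.2400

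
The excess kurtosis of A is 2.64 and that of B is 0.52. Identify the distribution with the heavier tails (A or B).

Higher excess kurtosis ⇒ heavier tails relative to the normal distribution.
2.64 vs 0.52: the larger is 2.64, so A has heavier tails.

A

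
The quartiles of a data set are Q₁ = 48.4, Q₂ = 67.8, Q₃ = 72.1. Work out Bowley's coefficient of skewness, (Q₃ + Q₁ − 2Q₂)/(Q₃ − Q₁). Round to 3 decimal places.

numerator: Q₃ + Q₁ − 2Q₂ = 72.1 + 48.4 − 2×67.8 = -15.1000
denominator: Q₃ − Q₁ = 72.1 − 48.4 = 23.7000
Bowley skewness = -15.1000 / 23.7000 ≈ -0.637

-0.637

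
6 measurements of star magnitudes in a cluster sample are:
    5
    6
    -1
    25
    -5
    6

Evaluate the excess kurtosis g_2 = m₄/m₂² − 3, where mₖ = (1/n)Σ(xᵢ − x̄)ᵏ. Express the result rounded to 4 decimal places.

x̄ = 6.0000
Σ(xᵢ − x̄)² = 532.0000 ⇒ m₂ = 88.66667
Σ(xᵢ − x̄)⁴ = 147364.0000 ⇒ m₄ = 24560.66667
m₂² = 7861.77778
g_2 = m₄/m₂² − 3 = 3.12406 − 3 ≈ 0.1241

0.1241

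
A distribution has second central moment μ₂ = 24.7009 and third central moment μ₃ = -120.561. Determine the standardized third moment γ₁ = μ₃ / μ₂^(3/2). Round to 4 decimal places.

-0.9821

σ = √μ₂ = √24.7009 = 4.97000
σ³ = μ₂^(3/2) = 122.76347
γ₁ = μ₃/σ³ = -120.561 / 122.76347 ≈ -0.9821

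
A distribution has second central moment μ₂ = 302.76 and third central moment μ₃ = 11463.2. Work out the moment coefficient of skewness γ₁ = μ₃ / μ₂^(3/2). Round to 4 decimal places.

2.1760

σ = √μ₂ = √302.76 = 17.40000
σ³ = μ₂^(3/2) = 5268.02400
γ₁ = μ₃/σ³ = 11463.2 / 5268.02400 ≈ 2.1760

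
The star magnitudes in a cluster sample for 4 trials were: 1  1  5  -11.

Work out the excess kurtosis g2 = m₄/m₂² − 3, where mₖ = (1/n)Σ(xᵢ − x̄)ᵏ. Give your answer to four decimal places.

x̄ = -1.0000
Σ(xᵢ − x̄)² = 144.0000 ⇒ m₂ = 36.00000
Σ(xᵢ − x̄)⁴ = 11328.0000 ⇒ m₄ = 2832.00000
m₂² = 1296.00000
g2 = m₄/m₂² − 3 = 2.18519 − 3 ≈ -0.8148

-0.8148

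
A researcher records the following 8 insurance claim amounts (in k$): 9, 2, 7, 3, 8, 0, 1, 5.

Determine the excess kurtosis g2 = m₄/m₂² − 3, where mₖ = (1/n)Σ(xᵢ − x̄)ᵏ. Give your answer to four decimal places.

x̄ = 4.3750
Σ(xᵢ − x̄)² = 79.8750 ⇒ m₂ = 9.98438
Σ(xᵢ − x̄)⁴ = 1209.3691 ⇒ m₄ = 151.17114
m₂² = 99.68774
g2 = m₄/m₂² − 3 = 1.51645 − 3 ≈ -1.4836

-1.4836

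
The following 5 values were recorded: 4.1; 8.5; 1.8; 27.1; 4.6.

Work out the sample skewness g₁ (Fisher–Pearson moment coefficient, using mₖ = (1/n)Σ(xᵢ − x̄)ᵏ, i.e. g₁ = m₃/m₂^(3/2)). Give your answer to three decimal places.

x̄ = (4.1 + 8.5 + 1.8 + 27.1 + 4.6) / 5 = 9.2200
deviations (xᵢ − x̄): -5.1200, -0.7200, -7.4200, 17.8800, -4.6200
Σ(xᵢ − x̄)² = 422.8280 ⇒ m₂ = 422.8280/5 = 84.56560
Σ(xᵢ − x̄)³ = 5074.4153 ⇒ m₃ = 5074.4153/5 = 1014.88306
m₂^(3/2) = 84.56560^(1.5) = 777.66151
g₁ = m₃ / m₂^(3/2) = 1014.88306 / 777.66151 ≈ 1.305

1.305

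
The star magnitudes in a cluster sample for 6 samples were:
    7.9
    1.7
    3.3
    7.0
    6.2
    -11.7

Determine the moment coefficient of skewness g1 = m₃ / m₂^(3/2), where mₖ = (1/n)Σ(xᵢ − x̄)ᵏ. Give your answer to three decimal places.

x̄ = (7.9 + 1.7 + 3.3 + 7.0 + 6.2 - 11.7) / 6 = 2.4000
deviations (xᵢ − x̄): 5.5000, -0.7000, 0.9000, 4.6000, 3.8000, -14.1000
Σ(xᵢ − x̄)² = 265.9600 ⇒ m₂ = 265.9600/6 = 44.32667
Σ(xᵢ − x̄)³ = -2484.2520 ⇒ m₃ = -2484.2520/6 = -414.04200
m₂^(3/2) = 44.32667^(1.5) = 295.11930
g1 = m₃ / m₂^(3/2) = -414.04200 / 295.11930 ≈ -1.403

-1.403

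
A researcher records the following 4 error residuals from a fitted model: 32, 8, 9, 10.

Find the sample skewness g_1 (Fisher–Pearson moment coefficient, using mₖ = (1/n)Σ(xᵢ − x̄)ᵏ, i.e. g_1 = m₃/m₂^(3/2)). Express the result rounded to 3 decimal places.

x̄ = (32 + 8 + 9 + 10) / 4 = 14.7500
deviations (xᵢ − x̄): 17.2500, -6.7500, -5.7500, -4.7500
Σ(xᵢ − x̄)² = 398.7500 ⇒ m₂ = 398.7500/4 = 99.68750
Σ(xᵢ − x̄)³ = 4528.1250 ⇒ m₃ = 4528.1250/4 = 1132.03125
m₂^(3/2) = 99.68750^(1.5) = 995.31616
g_1 = m₃ / m₂^(3/2) = 1132.03125 / 995.31616 ≈ 1.137

1.137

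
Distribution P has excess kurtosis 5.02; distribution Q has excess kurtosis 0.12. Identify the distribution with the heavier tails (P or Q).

Higher excess kurtosis ⇒ heavier tails relative to the normal distribution.
5.02 vs 0.12: the larger is 5.02, so P has heavier tails.

P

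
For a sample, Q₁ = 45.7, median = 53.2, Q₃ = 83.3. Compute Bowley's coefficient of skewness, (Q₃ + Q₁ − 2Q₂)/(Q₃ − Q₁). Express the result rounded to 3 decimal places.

0.601

numerator: Q₃ + Q₁ − 2Q₂ = 83.3 + 45.7 − 2×53.2 = 22.6000
denominator: Q₃ − Q₁ = 83.3 − 45.7 = 37.6000
Bowley skewness = 22.6000 / 37.6000 ≈ 0.601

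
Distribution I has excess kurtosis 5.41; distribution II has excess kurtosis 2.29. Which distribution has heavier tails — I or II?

I

Higher excess kurtosis ⇒ heavier tails relative to the normal distribution.
5.41 vs 2.29: the larger is 5.41, so I has heavier tails.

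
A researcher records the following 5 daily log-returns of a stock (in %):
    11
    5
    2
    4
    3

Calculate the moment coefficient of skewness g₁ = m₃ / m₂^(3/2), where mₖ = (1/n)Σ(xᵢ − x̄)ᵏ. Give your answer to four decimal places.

x̄ = (11 + 5 + 2 + 4 + 3) / 5 = 5.0000
deviations (xᵢ − x̄): 6.0000, 0.0000, -3.0000, -1.0000, -2.0000
Σ(xᵢ − x̄)² = 50.0000 ⇒ m₂ = 50.0000/5 = 10.00000
Σ(xᵢ − x̄)³ = 180.0000 ⇒ m₃ = 180.0000/5 = 36.00000
m₂^(3/2) = 10.00000^(1.5) = 31.62278
g₁ = m₃ / m₂^(3/2) = 36.00000 / 31.62278 ≈ 1.1384

1.1384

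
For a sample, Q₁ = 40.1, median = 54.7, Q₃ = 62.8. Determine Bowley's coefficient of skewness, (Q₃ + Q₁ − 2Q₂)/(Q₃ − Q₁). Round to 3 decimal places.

numerator: Q₃ + Q₁ − 2Q₂ = 62.8 + 40.1 − 2×54.7 = -6.5000
denominator: Q₃ − Q₁ = 62.8 − 40.1 = 22.7000
Bowley skewness = -6.5000 / 22.7000 ≈ -0.286

-0.286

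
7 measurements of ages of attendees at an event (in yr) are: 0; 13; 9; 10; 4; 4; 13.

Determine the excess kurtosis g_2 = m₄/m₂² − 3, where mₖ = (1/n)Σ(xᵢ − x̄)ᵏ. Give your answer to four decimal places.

-1.3175

x̄ = 7.5714
Σ(xᵢ − x̄)² = 149.7143 ⇒ m₂ = 21.38776
Σ(xᵢ − x̄)⁴ = 5387.5569 ⇒ m₄ = 769.65098
m₂² = 457.43607
g_2 = m₄/m₂² − 3 = 1.68253 − 3 ≈ -1.3175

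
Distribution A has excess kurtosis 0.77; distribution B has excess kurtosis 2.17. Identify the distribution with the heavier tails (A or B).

B

Higher excess kurtosis ⇒ heavier tails relative to the normal distribution.
0.77 vs 2.17: the larger is 2.17, so B has heavier tails.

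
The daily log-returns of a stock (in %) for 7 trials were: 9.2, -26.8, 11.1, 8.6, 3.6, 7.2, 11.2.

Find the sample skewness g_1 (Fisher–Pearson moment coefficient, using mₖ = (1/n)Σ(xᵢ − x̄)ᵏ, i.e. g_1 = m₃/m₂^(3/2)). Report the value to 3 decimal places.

x̄ = (9.2 - 26.8 + 11.1 + 8.6 + 3.6 + 7.2 + 11.2) / 7 = 3.4429
deviations (xᵢ − x̄): 5.7571, -30.2429, 7.6571, 5.1571, 0.1571, 3.7571, 7.7571
Σ(xᵢ − x̄)² = 1107.3171 ⇒ m₂ = 1107.3171/7 = 158.18816
Σ(xᵢ − x̄)³ = -26364.2929 ⇒ m₃ = -26364.2929/7 = -3766.32756
m₂^(3/2) = 158.18816^(1.5) = 1989.57802
g_1 = m₃ / m₂^(3/2) = -3766.32756 / 1989.57802 ≈ -1.893

-1.893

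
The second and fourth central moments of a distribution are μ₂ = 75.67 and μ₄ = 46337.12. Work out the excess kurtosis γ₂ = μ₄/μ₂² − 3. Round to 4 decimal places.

μ₂² = 75.67² = 5725.94890
μ₄/μ₂² = 46337.12 / 5725.94890 = 8.09248
γ₂ = 8.09248 − 3 ≈ 5.0925

5.0925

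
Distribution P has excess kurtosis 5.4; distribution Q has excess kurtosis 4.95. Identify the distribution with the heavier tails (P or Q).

Higher excess kurtosis ⇒ heavier tails relative to the normal distribution.
5.4 vs 4.95: the larger is 5.4, so P has heavier tails.

P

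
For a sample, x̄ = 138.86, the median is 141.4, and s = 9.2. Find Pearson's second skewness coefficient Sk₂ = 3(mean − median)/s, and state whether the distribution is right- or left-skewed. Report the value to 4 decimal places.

Sk₂ = 3(138.86 − 141.4) / 9.2 = 3 × -2.5400 / 9.2
    = -7.6200 / 9.2 ≈ -0.8283
Sk₂ < 0 ⇒ mean < median ⇒ left-skewed (negative skew).

-0.8283, left-skewed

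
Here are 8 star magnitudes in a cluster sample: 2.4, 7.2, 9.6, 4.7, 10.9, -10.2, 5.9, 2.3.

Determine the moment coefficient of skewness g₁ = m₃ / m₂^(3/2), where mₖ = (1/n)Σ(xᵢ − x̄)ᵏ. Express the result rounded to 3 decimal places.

-1.314

x̄ = (2.4 + 7.2 + 9.6 + 4.7 + 10.9 - 10.2 + 5.9 + 2.3) / 8 = 4.1000
deviations (xᵢ − x̄): -1.7000, 3.1000, 5.5000, 0.6000, 6.8000, -14.3000, 1.8000, -1.8000
Σ(xᵢ − x̄)² = 300.3200 ⇒ m₂ = 300.3200/8 = 37.54000
Σ(xᵢ − x̄)³ = -2418.3060 ⇒ m₃ = -2418.3060/8 = -302.28825
m₂^(3/2) = 37.54000^(1.5) = 230.00718
g₁ = m₃ / m₂^(3/2) = -302.28825 / 230.00718 ≈ -1.314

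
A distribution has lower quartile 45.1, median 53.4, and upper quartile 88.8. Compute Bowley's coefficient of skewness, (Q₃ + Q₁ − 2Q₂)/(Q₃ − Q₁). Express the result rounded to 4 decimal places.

numerator: Q₃ + Q₁ − 2Q₂ = 88.8 + 45.1 − 2×53.4 = 27.1000
denominator: Q₃ − Q₁ = 88.8 − 45.1 = 43.7000
Bowley skewness = 27.1000 / 43.7000 ≈ 0.6201

0.6201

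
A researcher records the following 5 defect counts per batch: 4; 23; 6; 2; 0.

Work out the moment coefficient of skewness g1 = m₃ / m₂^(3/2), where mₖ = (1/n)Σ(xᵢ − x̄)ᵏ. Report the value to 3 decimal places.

1.284

x̄ = (4 + 23 + 6 + 2 + 0) / 5 = 7.0000
deviations (xᵢ − x̄): -3.0000, 16.0000, -1.0000, -5.0000, -7.0000
Σ(xᵢ − x̄)² = 340.0000 ⇒ m₂ = 340.0000/5 = 68.00000
Σ(xᵢ − x̄)³ = 3600.0000 ⇒ m₃ = 3600.0000/5 = 720.00000
m₂^(3/2) = 68.00000^(1.5) = 560.74237
g1 = m₃ / m₂^(3/2) = 720.00000 / 560.74237 ≈ 1.284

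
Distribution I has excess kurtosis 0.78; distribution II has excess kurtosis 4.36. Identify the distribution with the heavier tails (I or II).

Higher excess kurtosis ⇒ heavier tails relative to the normal distribution.
0.78 vs 4.36: the larger is 4.36, so II has heavier tails.

II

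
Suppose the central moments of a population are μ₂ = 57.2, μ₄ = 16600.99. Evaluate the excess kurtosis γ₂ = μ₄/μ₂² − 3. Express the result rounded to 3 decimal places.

2.074

μ₂² = 57.2² = 3271.84000
μ₄/μ₂² = 16600.99 / 3271.84000 = 5.07390
γ₂ = 5.07390 − 3 ≈ 2.074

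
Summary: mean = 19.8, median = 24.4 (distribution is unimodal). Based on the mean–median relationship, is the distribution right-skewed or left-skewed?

left-skewed

mean − median = 19.8 − 24.4 = -4.6
mean < median ⇒ the longer tail is on the left ⇒ left-skewed (negatively skewed).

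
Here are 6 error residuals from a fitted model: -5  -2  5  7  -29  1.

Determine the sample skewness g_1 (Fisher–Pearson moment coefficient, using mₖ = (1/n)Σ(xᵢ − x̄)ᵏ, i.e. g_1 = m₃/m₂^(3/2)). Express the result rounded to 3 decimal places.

-1.354

x̄ = (-5 - 2 + 5 + 7 - 29 + 1) / 6 = -3.8333
deviations (xᵢ − x̄): -1.1667, 1.8333, 8.8333, 10.8333, -25.1667, 4.8333
Σ(xᵢ − x̄)² = 856.8333 ⇒ m₂ = 856.8333/6 = 142.80556
Σ(xᵢ − x̄)³ = -13861.4444 ⇒ m₃ = -13861.4444/6 = -2310.24074
m₂^(3/2) = 142.80556^(1.5) = 1706.54465
g_1 = m₃ / m₂^(3/2) = -2310.24074 / 1706.54465 ≈ -1.354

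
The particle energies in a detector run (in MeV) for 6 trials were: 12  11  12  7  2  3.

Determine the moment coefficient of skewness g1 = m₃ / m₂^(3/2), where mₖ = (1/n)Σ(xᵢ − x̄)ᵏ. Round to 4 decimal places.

x̄ = (12 + 11 + 12 + 7 + 2 + 3) / 6 = 7.8333
deviations (xᵢ − x̄): 4.1667, 3.1667, 4.1667, -0.8333, -5.8333, -4.8333
Σ(xᵢ − x̄)² = 102.8333 ⇒ m₂ = 102.8333/6 = 17.13889
Σ(xᵢ − x̄)³ = -135.5556 ⇒ m₃ = -135.5556/6 = -22.59259
m₂^(3/2) = 17.13889^(1.5) = 70.95353
g1 = m₃ / m₂^(3/2) = -22.59259 / 70.95353 ≈ -0.3184

-0.3184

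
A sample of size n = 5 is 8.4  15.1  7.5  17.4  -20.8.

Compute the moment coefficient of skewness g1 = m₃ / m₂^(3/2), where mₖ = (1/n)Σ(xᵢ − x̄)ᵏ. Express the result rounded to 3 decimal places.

x̄ = (8.4 + 15.1 + 7.5 + 17.4 - 20.8) / 5 = 5.5200
deviations (xᵢ − x̄): 2.8800, 9.5800, 1.9800, 11.8800, -26.3200
Σ(xᵢ − x̄)² = 937.8680 ⇒ m₂ = 937.8680/5 = 187.57360
Σ(xᵢ − x̄)³ = -15645.4351 ⇒ m₃ = -15645.4351/5 = -3129.08702
m₂^(3/2) = 187.57360^(1.5) = 2568.96135
g1 = m₃ / m₂^(3/2) = -3129.08702 / 2568.96135 ≈ -1.218

-1.218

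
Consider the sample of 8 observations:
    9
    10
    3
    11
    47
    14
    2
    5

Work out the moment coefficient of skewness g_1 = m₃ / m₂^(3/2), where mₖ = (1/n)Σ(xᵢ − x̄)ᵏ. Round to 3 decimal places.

x̄ = (9 + 10 + 3 + 11 + 47 + 14 + 2 + 5) / 8 = 12.6250
deviations (xᵢ − x̄): -3.6250, -2.6250, -9.6250, -1.6250, 34.3750, 1.3750, -10.6250, -7.6250
Σ(xᵢ − x̄)² = 1469.8750 ⇒ m₂ = 1469.8750/8 = 183.73438
Σ(xᵢ − x̄)³ = 38017.0313 ⇒ m₃ = 38017.0313/8 = 4752.12891
m₂^(3/2) = 183.73438^(1.5) = 2490.49472
g_1 = m₃ / m₂^(3/2) = 4752.12891 / 2490.49472 ≈ 1.908

1.908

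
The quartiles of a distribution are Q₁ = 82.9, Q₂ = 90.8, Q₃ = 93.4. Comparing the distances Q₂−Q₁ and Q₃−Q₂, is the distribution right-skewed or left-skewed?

left-skewed

Q₂ − Q₁ = 7.9;  Q₃ − Q₂ = 2.6
Q₂ − Q₁ > Q₃ − Q₂ ⇒ the lower half is more spread out ⇒ left-skewed.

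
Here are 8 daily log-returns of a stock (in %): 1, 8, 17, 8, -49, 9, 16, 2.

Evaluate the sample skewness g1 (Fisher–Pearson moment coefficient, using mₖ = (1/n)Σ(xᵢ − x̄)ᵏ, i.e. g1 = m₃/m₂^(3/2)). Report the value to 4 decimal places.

-1.9439

x̄ = (1 + 8 + 17 + 8 - 49 + 9 + 16 + 2) / 8 = 1.5000
deviations (xᵢ − x̄): -0.5000, 6.5000, 15.5000, 6.5000, -50.5000, 7.5000, 14.5000, 0.5000
Σ(xᵢ − x̄)² = 3142.0000 ⇒ m₂ = 3142.0000/8 = 392.75000
Σ(xᵢ − x̄)³ = -121044.0000 ⇒ m₃ = -121044.0000/8 = -15130.50000
m₂^(3/2) = 392.75000^(1.5) = 7783.48854
g1 = m₃ / m₂^(3/2) = -15130.50000 / 7783.48854 ≈ -1.9439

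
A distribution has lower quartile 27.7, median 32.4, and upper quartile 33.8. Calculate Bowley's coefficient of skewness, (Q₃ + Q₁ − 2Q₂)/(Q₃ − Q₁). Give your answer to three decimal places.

-0.541

numerator: Q₃ + Q₁ − 2Q₂ = 33.8 + 27.7 − 2×32.4 = -3.3000
denominator: Q₃ − Q₁ = 33.8 − 27.7 = 6.1000
Bowley skewness = -3.3000 / 6.1000 ≈ -0.541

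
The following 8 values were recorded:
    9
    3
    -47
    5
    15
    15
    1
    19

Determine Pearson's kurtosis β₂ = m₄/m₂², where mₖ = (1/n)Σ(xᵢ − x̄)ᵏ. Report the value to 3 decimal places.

5.148

x̄ = 2.5000
Σ(xᵢ − x̄)² = 3086.0000 ⇒ m₂ = 385.75000
Σ(xᵢ − x̄)⁴ = 6128502.5000 ⇒ m₄ = 766062.81250
m₂² = 148803.06250
β₂ = m₄/m₂² = 766062.81250 / 148803.06250 ≈ 5.148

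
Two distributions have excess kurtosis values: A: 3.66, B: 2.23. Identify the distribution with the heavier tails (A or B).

Higher excess kurtosis ⇒ heavier tails relative to the normal distribution.
3.66 vs 2.23: the larger is 3.66, so A has heavier tails.

A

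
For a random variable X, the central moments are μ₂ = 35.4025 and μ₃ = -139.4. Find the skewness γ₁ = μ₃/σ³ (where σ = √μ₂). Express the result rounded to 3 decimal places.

-0.662

σ = √μ₂ = √35.4025 = 5.95000
σ³ = μ₂^(3/2) = 210.64488
γ₁ = μ₃/σ³ = -139.4 / 210.64488 ≈ -0.662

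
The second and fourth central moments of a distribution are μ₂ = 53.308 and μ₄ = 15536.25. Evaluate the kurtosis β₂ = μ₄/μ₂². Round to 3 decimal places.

μ₂² = 53.308² = 2841.74286
μ₄/μ₂² = 15536.25 / 2841.74286 = 5.46716
β₂ ≈ 5.467

5.467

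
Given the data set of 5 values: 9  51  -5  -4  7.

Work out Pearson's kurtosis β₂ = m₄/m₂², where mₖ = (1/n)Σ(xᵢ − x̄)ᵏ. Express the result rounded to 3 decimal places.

2.888

x̄ = 11.6000
Σ(xᵢ − x̄)² = 2099.2000 ⇒ m₂ = 419.84000
Σ(xᵢ − x̄)⁴ = 2545472.4160 ⇒ m₄ = 509094.48320
m₂² = 176265.62560
β₂ = m₄/m₂² = 509094.48320 / 176265.62560 ≈ 2.888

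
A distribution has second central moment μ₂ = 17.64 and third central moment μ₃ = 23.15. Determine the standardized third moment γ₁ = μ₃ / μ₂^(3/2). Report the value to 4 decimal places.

0.3125

σ = √μ₂ = √17.64 = 4.20000
σ³ = μ₂^(3/2) = 74.08800
γ₁ = μ₃/σ³ = 23.15 / 74.08800 ≈ 0.3125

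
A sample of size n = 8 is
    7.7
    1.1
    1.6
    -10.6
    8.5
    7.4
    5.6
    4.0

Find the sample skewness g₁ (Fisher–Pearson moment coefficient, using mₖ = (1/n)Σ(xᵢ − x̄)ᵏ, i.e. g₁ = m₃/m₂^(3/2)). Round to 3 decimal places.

x̄ = (7.7 + 1.1 + 1.6 - 10.6 + 8.5 + 7.4 + 5.6 + 4.0) / 8 = 3.1625
deviations (xᵢ − x̄): 4.5375, -2.0625, -1.5625, -13.7625, 5.3375, 4.2375, 2.4375, 0.8375
Σ(xᵢ − x̄)² = 269.7788 ⇒ m₂ = 269.7788/8 = 33.72234
Σ(xᵢ − x̄)³ = -2282.6525 ⇒ m₃ = -2282.6525/8 = -285.33156
m₂^(3/2) = 33.72234^(1.5) = 195.82883
g₁ = m₃ / m₂^(3/2) = -285.33156 / 195.82883 ≈ -1.457

-1.457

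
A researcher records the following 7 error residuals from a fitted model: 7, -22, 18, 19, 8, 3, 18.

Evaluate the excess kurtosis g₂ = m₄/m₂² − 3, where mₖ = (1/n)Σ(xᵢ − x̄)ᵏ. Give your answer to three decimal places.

x̄ = 7.2857
Σ(xᵢ − x̄)² = 1243.4286 ⇒ m₂ = 177.63265
Σ(xᵢ − x̄)⁴ = 781093.1662 ⇒ m₄ = 111584.73803
m₂² = 31553.35943
g₂ = m₄/m₂² − 3 = 3.53638 − 3 ≈ 0.536

0.536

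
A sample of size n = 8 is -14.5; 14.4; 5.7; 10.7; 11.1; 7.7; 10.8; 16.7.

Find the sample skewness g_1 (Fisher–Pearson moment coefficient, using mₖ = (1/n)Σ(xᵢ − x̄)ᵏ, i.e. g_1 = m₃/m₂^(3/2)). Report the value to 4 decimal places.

-1.7074

x̄ = (-14.5 + 14.4 + 5.7 + 10.7 + 11.1 + 7.7 + 10.8 + 16.7) / 8 = 7.8250
deviations (xᵢ − x̄): -22.3250, 6.5750, -2.1250, 2.8750, 3.2750, -0.1250, 2.9750, 8.8750
Σ(xᵢ − x̄)² = 652.7750 ⇒ m₂ = 652.7750/8 = 81.59688
Σ(xᵢ − x̄)³ = -10067.9962 ⇒ m₃ = -10067.9962/8 = -1258.49953
m₂^(3/2) = 81.59688^(1.5) = 737.07264
g_1 = m₃ / m₂^(3/2) = -1258.49953 / 737.07264 ≈ -1.7074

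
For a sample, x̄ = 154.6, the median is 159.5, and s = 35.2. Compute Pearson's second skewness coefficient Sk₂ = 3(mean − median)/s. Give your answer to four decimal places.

Sk₂ = 3(154.6 − 159.5) / 35.2 = 3 × -4.9000 / 35.2
    = -14.7000 / 35.2 ≈ -0.4176

-0.4176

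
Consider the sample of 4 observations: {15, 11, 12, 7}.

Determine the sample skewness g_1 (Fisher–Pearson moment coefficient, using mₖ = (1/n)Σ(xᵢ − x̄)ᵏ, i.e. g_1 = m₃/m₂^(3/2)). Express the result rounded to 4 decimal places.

-0.2521

x̄ = (15 + 11 + 12 + 7) / 4 = 11.2500
deviations (xᵢ − x̄): 3.7500, -0.2500, 0.7500, -4.2500
Σ(xᵢ − x̄)² = 32.7500 ⇒ m₂ = 32.7500/4 = 8.18750
Σ(xᵢ − x̄)³ = -23.6250 ⇒ m₃ = -23.6250/4 = -5.90625
m₂^(3/2) = 8.18750^(1.5) = 23.42756
g_1 = m₃ / m₂^(3/2) = -5.90625 / 23.42756 ≈ -0.2521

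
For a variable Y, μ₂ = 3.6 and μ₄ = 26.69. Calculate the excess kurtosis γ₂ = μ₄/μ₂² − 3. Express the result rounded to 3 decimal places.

μ₂² = 3.6² = 12.96000
μ₄/μ₂² = 26.69 / 12.96000 = 2.05941
γ₂ = 2.05941 − 3 ≈ -0.941

-0.941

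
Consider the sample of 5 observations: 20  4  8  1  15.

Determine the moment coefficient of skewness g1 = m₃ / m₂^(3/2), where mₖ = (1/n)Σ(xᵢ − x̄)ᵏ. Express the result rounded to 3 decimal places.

0.272

x̄ = (20 + 4 + 8 + 1 + 15) / 5 = 9.6000
deviations (xᵢ − x̄): 10.4000, -5.6000, -1.6000, -8.6000, 5.4000
Σ(xᵢ − x̄)² = 245.2000 ⇒ m₂ = 245.2000/5 = 49.04000
Σ(xᵢ − x̄)³ = 466.5600 ⇒ m₃ = 466.5600/5 = 93.31200
m₂^(3/2) = 49.04000^(1.5) = 343.42009
g1 = m₃ / m₂^(3/2) = 93.31200 / 343.42009 ≈ 0.272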